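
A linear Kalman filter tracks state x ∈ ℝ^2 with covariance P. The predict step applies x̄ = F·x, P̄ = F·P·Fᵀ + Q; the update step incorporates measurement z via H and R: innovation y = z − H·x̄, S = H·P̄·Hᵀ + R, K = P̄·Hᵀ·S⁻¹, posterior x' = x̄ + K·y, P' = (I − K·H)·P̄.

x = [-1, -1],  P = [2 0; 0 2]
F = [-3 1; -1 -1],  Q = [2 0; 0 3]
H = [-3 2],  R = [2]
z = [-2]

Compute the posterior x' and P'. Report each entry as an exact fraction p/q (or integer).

x̄ = F·x = [2, 2]
P̄ = F·P·Fᵀ + Q = [22 4; 4 7]
y = z − H·x̄ = [0]
S = H·P̄·Hᵀ + R = [180]
K = P̄·Hᵀ·S⁻¹ = [-29/90; 1/90]
x' = x̄ + K·y = [2, 2]
P' = (I − K·H)·P̄ = [149/45 209/45; 209/45 314/45]

x' = [2, 2]
P' = [149/45 209/45; 209/45 314/45]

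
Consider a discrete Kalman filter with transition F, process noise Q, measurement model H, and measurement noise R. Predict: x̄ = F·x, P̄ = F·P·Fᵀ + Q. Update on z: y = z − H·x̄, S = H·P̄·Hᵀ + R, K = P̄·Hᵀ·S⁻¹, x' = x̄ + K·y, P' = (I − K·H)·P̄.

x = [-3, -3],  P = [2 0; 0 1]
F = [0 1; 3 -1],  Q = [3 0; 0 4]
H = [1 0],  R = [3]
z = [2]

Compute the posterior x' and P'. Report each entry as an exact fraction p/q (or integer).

x̄ = F·x = [-3, -6]
P̄ = F·P·Fᵀ + Q = [4 -1; -1 23]
y = z − H·x̄ = [5]
S = H·P̄·Hᵀ + R = [7]
K = P̄·Hᵀ·S⁻¹ = [4/7; -1/7]
x' = x̄ + K·y = [-1/7, -47/7]
P' = (I − K·H)·P̄ = [12/7 -3/7; -3/7 160/7]

x' = [-1/7, -47/7]
P' = [12/7 -3/7; -3/7 160/7]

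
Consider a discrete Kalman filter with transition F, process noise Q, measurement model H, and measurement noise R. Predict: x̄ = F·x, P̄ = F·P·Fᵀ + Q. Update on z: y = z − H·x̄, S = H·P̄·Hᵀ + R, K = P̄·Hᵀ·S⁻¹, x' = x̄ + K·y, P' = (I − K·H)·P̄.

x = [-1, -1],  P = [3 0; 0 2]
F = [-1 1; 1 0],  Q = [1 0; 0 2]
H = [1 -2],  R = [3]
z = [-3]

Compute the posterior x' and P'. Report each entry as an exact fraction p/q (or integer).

x̄ = F·x = [0, -1]
P̄ = F·P·Fᵀ + Q = [6 -3; -3 5]
y = z − H·x̄ = [-5]
S = H·P̄·Hᵀ + R = [41]
K = P̄·Hᵀ·S⁻¹ = [12/41; -13/41]
x' = x̄ + K·y = [-60/41, 24/41]
P' = (I − K·H)·P̄ = [102/41 33/41; 33/41 36/41]

x' = [-60/41, 24/41]
P' = [102/41 33/41; 33/41 36/41]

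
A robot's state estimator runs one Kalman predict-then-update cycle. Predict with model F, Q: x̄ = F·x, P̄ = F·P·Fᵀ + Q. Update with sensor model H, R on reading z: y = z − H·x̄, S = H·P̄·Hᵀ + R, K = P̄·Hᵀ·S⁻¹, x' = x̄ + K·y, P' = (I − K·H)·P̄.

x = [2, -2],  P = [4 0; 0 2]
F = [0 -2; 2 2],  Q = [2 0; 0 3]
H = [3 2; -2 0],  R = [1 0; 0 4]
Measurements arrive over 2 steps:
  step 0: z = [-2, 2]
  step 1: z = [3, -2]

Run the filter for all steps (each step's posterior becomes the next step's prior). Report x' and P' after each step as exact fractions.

step 0: x' = [-618/937, 32/937], P' = [834/937 -1244/937; -1244/937 2087/937]
step 1: x' = [291612/230569, -110626/230569], P' = [159926/230569 -227928/230569; -227928/230569 378803/230569]

step 0: x̄ = F·x = [4, 0]
step 0: P̄ = F·P·Fᵀ + Q = [10 -8; -8 27]
step 0: y = z − H·x̄ = [-14, 10]
step 0: S = H·P̄·Hᵀ + R = [103 -28; -28 44]
step 0: K = P̄·Hᵀ·S⁻¹ = [14/937 -417/937; 442/937 622/937]
step 0: x' = x̄ + K·y = [-618/937, 32/937]
step 0: P' = (I − K·H)·P̄ = [834/937 -1244/937; -1244/937 2087/937]
step 1: x̄ = F·x = [-64/937, -1172/937]
step 1: P̄ = F·P·Fᵀ + Q = [10222/937 -3372/937; -3372/937 4543/937]
step 1: y = z − H·x̄ = [5347/937, -2002/937]
step 1: S = H·P̄·Hᵀ + R = [70643/937 -47844/937; -47844/937 44636/937]
step 1: K = P̄·Hᵀ·S⁻¹ = [23922/230569 -79963/230569; 73822/230569 113964/230569]
step 1: x' = x̄ + K·y = [291612/230569, -110626/230569]
step 1: P' = (I − K·H)·P̄ = [159926/230569 -227928/230569; -227928/230569 378803/230569]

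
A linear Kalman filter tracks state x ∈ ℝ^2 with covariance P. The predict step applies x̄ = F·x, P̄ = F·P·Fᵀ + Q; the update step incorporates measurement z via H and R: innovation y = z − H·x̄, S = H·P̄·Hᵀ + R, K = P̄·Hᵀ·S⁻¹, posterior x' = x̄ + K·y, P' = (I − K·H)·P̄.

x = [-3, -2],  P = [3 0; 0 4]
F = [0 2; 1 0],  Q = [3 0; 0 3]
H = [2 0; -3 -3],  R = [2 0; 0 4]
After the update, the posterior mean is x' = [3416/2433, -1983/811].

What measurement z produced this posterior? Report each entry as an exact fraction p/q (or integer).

x̄ = F·x = [-4, -3]
P̄ = F·P·Fᵀ + Q = [19 0; 0 6]
S = H·P̄·Hᵀ + R = [78 -114; -114 229]
K = P̄·Hᵀ·S⁻¹ = [1102/2433 -19/811; -342/811 -234/811]
x' − x̄ = [13148/2433, 450/811] = K·y
y = (KᵀK)⁻¹·Kᵀ·(x' − x̄) = [11, -18]
z = y + H·x̄ = [11, -18] + [-8, 21] = [3, 3]

z = [3, 3]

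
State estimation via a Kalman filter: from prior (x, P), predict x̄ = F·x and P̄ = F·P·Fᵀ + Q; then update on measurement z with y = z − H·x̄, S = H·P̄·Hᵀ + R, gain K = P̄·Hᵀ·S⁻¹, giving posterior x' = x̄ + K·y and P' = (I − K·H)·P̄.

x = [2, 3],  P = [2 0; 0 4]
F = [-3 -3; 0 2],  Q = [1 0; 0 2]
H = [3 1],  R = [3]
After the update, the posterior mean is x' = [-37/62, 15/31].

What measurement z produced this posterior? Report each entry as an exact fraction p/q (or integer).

x̄ = F·x = [-15, 6]
P̄ = F·P·Fᵀ + Q = [55 -24; -24 18]
S = H·P̄·Hᵀ + R = [372]
K = P̄·Hᵀ·S⁻¹ = [47/124; -9/62]
x' − x̄ = [893/62, -171/31] = K·y
y = (KᵀK)⁻¹·Kᵀ·(x' − x̄) = [38]
z = y + H·x̄ = [38] + [-39] = [-1]

z = [-1]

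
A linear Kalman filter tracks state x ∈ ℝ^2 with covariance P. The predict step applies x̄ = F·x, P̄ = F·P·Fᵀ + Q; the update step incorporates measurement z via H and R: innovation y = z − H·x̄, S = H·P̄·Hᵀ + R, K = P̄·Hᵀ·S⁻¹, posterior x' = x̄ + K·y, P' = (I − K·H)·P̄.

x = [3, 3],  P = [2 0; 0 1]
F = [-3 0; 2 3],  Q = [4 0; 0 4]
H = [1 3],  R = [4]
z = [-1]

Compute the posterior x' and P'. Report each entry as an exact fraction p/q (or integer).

x̄ = F·x = [-9, 15]
P̄ = F·P·Fᵀ + Q = [22 -12; -12 21]
y = z − H·x̄ = [-37]
S = H·P̄·Hᵀ + R = [143]
K = P̄·Hᵀ·S⁻¹ = [-14/143; 51/143]
x' = x̄ + K·y = [-769/143, 258/143]
P' = (I − K·H)·P̄ = [2950/143 -1002/143; -1002/143 402/143]

x' = [-769/143, 258/143]
P' = [2950/143 -1002/143; -1002/143 402/143]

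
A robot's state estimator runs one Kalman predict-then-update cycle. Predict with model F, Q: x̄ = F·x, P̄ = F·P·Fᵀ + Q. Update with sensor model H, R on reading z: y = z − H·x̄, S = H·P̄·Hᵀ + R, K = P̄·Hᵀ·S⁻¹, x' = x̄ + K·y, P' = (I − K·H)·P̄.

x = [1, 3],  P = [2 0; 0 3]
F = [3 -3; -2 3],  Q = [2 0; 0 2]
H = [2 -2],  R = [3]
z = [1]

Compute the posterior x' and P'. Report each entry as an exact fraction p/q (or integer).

x' = [246/217, 151/217]
P' = [1013/651 755/651; 755/651 983/651]

x̄ = F·x = [-6, 7]
P̄ = F·P·Fᵀ + Q = [47 -39; -39 37]
y = z − H·x̄ = [27]
S = H·P̄·Hᵀ + R = [651]
K = P̄·Hᵀ·S⁻¹ = [172/651; -152/651]
x' = x̄ + K·y = [246/217, 151/217]
P' = (I − K·H)·P̄ = [1013/651 755/651; 755/651 983/651]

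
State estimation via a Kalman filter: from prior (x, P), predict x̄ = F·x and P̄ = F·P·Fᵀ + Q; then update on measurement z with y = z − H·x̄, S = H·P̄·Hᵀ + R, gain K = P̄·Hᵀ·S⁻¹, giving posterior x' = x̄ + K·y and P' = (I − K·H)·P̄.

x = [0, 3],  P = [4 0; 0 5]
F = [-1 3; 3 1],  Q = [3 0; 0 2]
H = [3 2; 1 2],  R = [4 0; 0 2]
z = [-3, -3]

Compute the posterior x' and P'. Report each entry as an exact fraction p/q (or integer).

x' = [306/2371, -7473/4742]
P' = [6733/4742 -11129/9484; -11129/9484 24669/18968]

x̄ = F·x = [9, 3]
P̄ = F·P·Fᵀ + Q = [52 3; 3 43]
y = z − H·x̄ = [-36, -18]
S = H·P̄·Hᵀ + R = [680 352; 352 238]
K = P̄·Hᵀ·S⁻¹ = [4535/9484 -1099/2371; -4359/18968 3385/4742]
x' = x̄ + K·y = [306/2371, -7473/4742]
P' = (I − K·H)·P̄ = [6733/4742 -11129/9484; -11129/9484 24669/18968]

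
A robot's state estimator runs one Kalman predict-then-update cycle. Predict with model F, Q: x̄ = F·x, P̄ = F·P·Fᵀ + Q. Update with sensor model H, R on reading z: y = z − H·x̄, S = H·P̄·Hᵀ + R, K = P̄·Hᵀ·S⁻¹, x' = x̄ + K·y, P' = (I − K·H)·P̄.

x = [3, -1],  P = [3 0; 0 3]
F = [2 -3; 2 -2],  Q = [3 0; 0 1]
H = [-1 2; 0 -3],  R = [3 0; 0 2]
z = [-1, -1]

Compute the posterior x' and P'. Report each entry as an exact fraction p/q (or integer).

x' = [2277/2075, 151/415]
P' = [5502/2075 156/415; 156/415 18/83]

x̄ = F·x = [9, 8]
P̄ = F·P·Fᵀ + Q = [42 30; 30 25]
y = z − H·x̄ = [-8, 23]
S = H·P̄·Hᵀ + R = [25 -60; -60 227]
K = P̄·Hᵀ·S⁻¹ = [-1314/2075 -234/415; 8/415 -27/83]
x' = x̄ + K·y = [2277/2075, 151/415]
P' = (I − K·H)·P̄ = [5502/2075 156/415; 156/415 18/83]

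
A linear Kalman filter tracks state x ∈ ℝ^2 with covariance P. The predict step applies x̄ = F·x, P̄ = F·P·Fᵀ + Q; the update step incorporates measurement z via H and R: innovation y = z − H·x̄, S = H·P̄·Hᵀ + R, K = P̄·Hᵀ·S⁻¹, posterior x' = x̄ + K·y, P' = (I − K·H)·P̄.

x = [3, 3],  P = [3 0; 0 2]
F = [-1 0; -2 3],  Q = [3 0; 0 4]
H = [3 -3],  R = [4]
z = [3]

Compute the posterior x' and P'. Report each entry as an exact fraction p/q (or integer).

x̄ = F·x = [-3, 3]
P̄ = F·P·Fᵀ + Q = [6 6; 6 34]
y = z − H·x̄ = [21]
S = H·P̄·Hᵀ + R = [256]
K = P̄·Hᵀ·S⁻¹ = [0; -21/64]
x' = x̄ + K·y = [-3, -249/64]
P' = (I − K·H)·P̄ = [6 6; 6 103/16]

x' = [-3, -249/64]
P' = [6 6; 6 103/16]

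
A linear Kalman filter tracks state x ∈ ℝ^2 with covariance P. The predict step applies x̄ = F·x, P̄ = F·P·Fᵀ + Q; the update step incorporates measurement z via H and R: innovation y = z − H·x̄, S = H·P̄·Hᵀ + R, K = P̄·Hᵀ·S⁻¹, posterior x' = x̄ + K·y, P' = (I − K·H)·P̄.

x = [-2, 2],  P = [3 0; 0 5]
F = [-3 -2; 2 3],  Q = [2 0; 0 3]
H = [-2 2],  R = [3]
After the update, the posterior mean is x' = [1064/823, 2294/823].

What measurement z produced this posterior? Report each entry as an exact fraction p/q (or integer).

x̄ = F·x = [2, 2]
P̄ = F·P·Fᵀ + Q = [49 -48; -48 60]
S = H·P̄·Hᵀ + R = [823]
K = P̄·Hᵀ·S⁻¹ = [-194/823; 216/823]
x' − x̄ = [-582/823, 648/823] = K·y
y = (KᵀK)⁻¹·Kᵀ·(x' − x̄) = [3]
z = y + H·x̄ = [3] + [0] = [3]

z = [3]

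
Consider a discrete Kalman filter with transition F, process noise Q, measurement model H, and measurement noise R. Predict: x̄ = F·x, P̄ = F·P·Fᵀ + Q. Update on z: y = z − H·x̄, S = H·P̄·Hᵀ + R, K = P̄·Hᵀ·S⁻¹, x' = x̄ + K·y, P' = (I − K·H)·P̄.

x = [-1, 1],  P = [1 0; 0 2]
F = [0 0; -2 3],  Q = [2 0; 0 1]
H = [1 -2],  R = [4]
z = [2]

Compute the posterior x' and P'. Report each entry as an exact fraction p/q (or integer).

x̄ = F·x = [0, 5]
P̄ = F·P·Fᵀ + Q = [2 0; 0 23]
y = z − H·x̄ = [12]
S = H·P̄·Hᵀ + R = [98]
K = P̄·Hᵀ·S⁻¹ = [1/49; -23/49]
x' = x̄ + K·y = [12/49, -31/49]
P' = (I − K·H)·P̄ = [96/49 46/49; 46/49 69/49]

x' = [12/49, -31/49]
P' = [96/49 46/49; 46/49 69/49]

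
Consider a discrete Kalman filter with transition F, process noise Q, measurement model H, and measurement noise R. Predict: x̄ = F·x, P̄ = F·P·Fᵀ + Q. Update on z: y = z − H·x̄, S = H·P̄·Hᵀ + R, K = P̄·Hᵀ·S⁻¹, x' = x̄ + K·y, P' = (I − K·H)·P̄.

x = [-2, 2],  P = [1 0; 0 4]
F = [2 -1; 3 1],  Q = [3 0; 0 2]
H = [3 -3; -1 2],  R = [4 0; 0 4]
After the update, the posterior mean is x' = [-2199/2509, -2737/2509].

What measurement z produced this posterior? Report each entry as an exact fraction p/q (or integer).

z = [2, 1]

x̄ = F·x = [-6, -4]
P̄ = F·P·Fᵀ + Q = [11 2; 2 15]
S = H·P̄·Hᵀ + R = [202 -105; -105 67]
K = P̄·Hᵀ·S⁻¹ = [1074/2509 1421/2509; 327/2509 1561/2509]
x' − x̄ = [12855/2509, 7299/2509] = K·y
y = (KᵀK)⁻¹·Kᵀ·(x' − x̄) = [8, 3]
z = y + H·x̄ = [8, 3] + [-6, -2] = [2, 1]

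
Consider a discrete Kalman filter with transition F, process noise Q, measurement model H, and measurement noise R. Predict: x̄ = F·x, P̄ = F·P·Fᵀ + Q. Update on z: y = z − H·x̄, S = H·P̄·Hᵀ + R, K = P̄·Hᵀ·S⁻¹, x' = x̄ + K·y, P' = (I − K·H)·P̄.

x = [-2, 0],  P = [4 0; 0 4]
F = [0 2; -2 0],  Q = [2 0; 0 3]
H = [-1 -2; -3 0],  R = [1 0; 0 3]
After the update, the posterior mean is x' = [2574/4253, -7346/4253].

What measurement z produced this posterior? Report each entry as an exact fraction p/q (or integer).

x̄ = F·x = [0, 4]
P̄ = F·P·Fᵀ + Q = [18 0; 0 19]
S = H·P̄·Hᵀ + R = [95 54; 54 165]
K = P̄·Hᵀ·S⁻¹ = [-18/4253 -1386/4253; -2090/4253 684/4253]
x' − x̄ = [2574/4253, -24358/4253] = K·y
y = (KᵀK)⁻¹·Kᵀ·(x' − x̄) = [11, -2]
z = y + H·x̄ = [11, -2] + [-8, 0] = [3, -2]

z = [3, -2]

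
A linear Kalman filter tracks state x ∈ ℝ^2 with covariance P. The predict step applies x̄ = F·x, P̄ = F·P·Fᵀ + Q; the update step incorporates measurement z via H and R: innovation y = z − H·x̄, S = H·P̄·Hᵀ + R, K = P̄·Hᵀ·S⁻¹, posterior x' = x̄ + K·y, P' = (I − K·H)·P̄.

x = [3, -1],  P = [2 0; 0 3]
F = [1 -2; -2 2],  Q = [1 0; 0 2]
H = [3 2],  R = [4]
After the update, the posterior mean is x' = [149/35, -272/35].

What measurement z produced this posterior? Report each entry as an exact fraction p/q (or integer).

z = [-3]

x̄ = F·x = [5, -8]
P̄ = F·P·Fᵀ + Q = [15 -16; -16 22]
S = H·P̄·Hᵀ + R = [35]
K = P̄·Hᵀ·S⁻¹ = [13/35; -4/35]
x' − x̄ = [-26/35, 8/35] = K·y
y = (KᵀK)⁻¹·Kᵀ·(x' − x̄) = [-2]
z = y + H·x̄ = [-2] + [-1] = [-3]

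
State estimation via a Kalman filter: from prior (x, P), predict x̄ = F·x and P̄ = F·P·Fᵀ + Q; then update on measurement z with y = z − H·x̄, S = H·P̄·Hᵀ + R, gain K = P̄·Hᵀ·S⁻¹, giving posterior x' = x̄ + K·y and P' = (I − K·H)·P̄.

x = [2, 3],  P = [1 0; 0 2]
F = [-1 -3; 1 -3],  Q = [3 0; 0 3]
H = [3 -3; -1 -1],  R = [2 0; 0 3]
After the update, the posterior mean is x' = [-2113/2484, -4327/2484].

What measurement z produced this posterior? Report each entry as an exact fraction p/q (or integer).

x̄ = F·x = [-11, -7]
P̄ = F·P·Fᵀ + Q = [22 17; 17 22]
S = H·P̄·Hᵀ + R = [92 0; 0 81]
K = P̄·Hᵀ·S⁻¹ = [15/92 -13/27; -15/92 -13/27]
x' − x̄ = [25211/2484, 13061/2484] = K·y
y = (KᵀK)⁻¹·Kᵀ·(x' − x̄) = [15, -16]
z = y + H·x̄ = [15, -16] + [-12, 18] = [3, 2]

z = [3, 2]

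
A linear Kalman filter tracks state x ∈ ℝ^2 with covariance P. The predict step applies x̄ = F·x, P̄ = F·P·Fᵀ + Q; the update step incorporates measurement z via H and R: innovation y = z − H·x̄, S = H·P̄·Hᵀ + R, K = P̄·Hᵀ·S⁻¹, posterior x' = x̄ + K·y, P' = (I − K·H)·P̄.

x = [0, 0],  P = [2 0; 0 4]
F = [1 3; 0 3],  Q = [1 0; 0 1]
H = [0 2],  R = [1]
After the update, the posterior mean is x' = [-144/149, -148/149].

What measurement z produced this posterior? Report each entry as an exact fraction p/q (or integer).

z = [-2]

x̄ = F·x = [0, 0]
P̄ = F·P·Fᵀ + Q = [39 36; 36 37]
S = H·P̄·Hᵀ + R = [149]
K = P̄·Hᵀ·S⁻¹ = [72/149; 74/149]
x' − x̄ = [-144/149, -148/149] = K·y
y = (KᵀK)⁻¹·Kᵀ·(x' − x̄) = [-2]
z = y + H·x̄ = [-2] + [0] = [-2]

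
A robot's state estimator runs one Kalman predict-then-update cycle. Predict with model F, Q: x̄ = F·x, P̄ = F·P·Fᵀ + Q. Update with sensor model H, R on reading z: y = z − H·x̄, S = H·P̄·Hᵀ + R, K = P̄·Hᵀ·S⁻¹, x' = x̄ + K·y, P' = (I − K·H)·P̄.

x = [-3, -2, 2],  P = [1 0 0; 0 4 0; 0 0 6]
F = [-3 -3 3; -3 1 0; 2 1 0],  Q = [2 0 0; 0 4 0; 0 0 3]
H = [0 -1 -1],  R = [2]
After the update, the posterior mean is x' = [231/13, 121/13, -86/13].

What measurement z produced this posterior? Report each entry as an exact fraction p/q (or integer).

z = [-3]

x̄ = F·x = [21, 7, -8]
P̄ = F·P·Fᵀ + Q = [101 -3 -18; -3 17 -2; -18 -2 11]
S = H·P̄·Hᵀ + R = [26]
K = P̄·Hᵀ·S⁻¹ = [21/26; -15/26; -9/26]
x' − x̄ = [-42/13, 30/13, 18/13] = K·y
y = (KᵀK)⁻¹·Kᵀ·(x' − x̄) = [-4]
z = y + H·x̄ = [-4] + [1] = [-3]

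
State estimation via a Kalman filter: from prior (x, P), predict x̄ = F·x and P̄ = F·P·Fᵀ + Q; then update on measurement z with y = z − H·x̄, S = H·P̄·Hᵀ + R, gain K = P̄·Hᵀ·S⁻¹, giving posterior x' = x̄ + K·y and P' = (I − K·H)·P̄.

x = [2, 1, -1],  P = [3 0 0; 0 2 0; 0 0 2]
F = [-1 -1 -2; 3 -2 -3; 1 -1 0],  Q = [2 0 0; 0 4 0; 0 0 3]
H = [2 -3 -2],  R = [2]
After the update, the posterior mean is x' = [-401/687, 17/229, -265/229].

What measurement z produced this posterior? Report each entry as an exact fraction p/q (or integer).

x̄ = F·x = [-1, 7, 1]
P̄ = F·P·Fᵀ + Q = [15 7 -1; 7 57 13; -1 13 8]
S = H·P̄·Hᵀ + R = [687]
K = P̄·Hᵀ·S⁻¹ = [11/687; -61/229; -19/229]
x' − x̄ = [286/687, -1586/229, -494/229] = K·y
y = (KᵀK)⁻¹·Kᵀ·(x' − x̄) = [26]
z = y + H·x̄ = [26] + [-25] = [1]

z = [1]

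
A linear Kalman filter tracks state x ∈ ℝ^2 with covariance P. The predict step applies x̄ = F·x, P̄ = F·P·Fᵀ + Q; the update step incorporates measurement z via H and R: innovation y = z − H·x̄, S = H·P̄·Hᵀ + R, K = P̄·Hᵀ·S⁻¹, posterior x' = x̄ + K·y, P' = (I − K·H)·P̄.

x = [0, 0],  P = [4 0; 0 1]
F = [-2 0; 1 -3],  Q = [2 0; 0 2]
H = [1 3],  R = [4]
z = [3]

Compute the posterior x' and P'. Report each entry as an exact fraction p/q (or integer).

x' = [-18/109, 111/109]
P' = [1926/109 -650/109; -650/109 266/109]

x̄ = F·x = [0, 0]
P̄ = F·P·Fᵀ + Q = [18 -8; -8 15]
y = z − H·x̄ = [3]
S = H·P̄·Hᵀ + R = [109]
K = P̄·Hᵀ·S⁻¹ = [-6/109; 37/109]
x' = x̄ + K·y = [-18/109, 111/109]
P' = (I − K·H)·P̄ = [1926/109 -650/109; -650/109 266/109]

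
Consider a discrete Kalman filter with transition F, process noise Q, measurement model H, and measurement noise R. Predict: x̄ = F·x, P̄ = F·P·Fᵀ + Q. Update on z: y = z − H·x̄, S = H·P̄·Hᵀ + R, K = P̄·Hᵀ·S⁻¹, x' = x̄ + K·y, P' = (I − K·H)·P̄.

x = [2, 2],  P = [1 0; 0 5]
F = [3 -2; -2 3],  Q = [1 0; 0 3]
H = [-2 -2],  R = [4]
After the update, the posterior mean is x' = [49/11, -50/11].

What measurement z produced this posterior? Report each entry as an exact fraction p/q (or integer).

z = [1]

x̄ = F·x = [2, 2]
P̄ = F·P·Fᵀ + Q = [30 -36; -36 52]
S = H·P̄·Hᵀ + R = [44]
K = P̄·Hᵀ·S⁻¹ = [3/11; -8/11]
x' − x̄ = [27/11, -72/11] = K·y
y = (KᵀK)⁻¹·Kᵀ·(x' − x̄) = [9]
z = y + H·x̄ = [9] + [-8] = [1]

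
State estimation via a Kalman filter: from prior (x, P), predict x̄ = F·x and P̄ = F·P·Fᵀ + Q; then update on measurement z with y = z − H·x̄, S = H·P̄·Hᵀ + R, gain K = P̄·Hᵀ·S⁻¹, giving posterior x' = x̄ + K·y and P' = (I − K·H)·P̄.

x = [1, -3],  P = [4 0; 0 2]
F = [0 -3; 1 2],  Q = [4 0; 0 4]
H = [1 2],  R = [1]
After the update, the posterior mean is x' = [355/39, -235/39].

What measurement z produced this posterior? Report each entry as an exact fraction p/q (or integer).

z = [-3]

x̄ = F·x = [9, -5]
P̄ = F·P·Fᵀ + Q = [22 -12; -12 16]
S = H·P̄·Hᵀ + R = [39]
K = P̄·Hᵀ·S⁻¹ = [-2/39; 20/39]
x' − x̄ = [4/39, -40/39] = K·y
y = (KᵀK)⁻¹·Kᵀ·(x' − x̄) = [-2]
z = y + H·x̄ = [-2] + [-1] = [-3]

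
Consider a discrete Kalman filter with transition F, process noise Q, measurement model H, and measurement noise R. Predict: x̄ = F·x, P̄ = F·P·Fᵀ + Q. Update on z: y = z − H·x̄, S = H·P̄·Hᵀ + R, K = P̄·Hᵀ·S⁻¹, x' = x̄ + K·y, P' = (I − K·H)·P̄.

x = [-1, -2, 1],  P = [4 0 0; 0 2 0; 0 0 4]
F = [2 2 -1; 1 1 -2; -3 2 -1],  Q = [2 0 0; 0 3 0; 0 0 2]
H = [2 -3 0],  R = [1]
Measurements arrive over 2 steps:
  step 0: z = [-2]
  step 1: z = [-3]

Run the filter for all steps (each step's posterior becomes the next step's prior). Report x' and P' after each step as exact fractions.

step 0: x̄ = F·x = [-7, -5, -2]
step 0: P̄ = F·P·Fᵀ + Q = [30 20 -12; 20 25 0; -12 0 50]
step 0: y = z − H·x̄ = [-3]
step 0: S = H·P̄·Hᵀ + R = [106]
step 0: K = P̄·Hᵀ·S⁻¹ = [0; -35/106; -12/53]
step 0: x' = x̄ + K·y = [-7, -425/106, -70/53]
step 0: P' = (I − K·H)·P̄ = [30 20 -12; 20 1425/106 -420/53; -12 -420/53 2362/53]
step 1: x̄ = F·x = [-1097/53, -887/106, 758/53]
step 1: P̄ = F·P·Fᵀ + Q = [24382/53 18849/53 -5404/53; 18849/53 36507/106 -761/53; -5404/53 -761/53 4772/53]
step 1: y = z − H·x̄ = [1409/106]
step 1: S = H·P̄·Hᵀ + R = [71349/106]
step 1: K = P̄·Hᵀ·S⁻¹ = [-15566/71349; -11375/23783; -17050/71349]
step 1: x' = x̄ + K·y = [-1683700/71349, -350216/23783, 793789/71349]
step 1: P' = (I − K·H)·P̄ = [30537380/71349 6787814/23783 -9778682/71349; 6787814/23783 4529001/23783 -2171146/23783; -9778682/71349 -2171146/23783 3681626/71349]

step 0: x' = [-7, -425/106, -70/53], P' = [30 20 -12; 20 1425/106 -420/53; -12 -420/53 2362/53]
step 1: x' = [-1683700/71349, -350216/23783, 793789/71349], P' = [30537380/71349 6787814/23783 -9778682/71349; 6787814/23783 4529001/23783 -2171146/23783; -9778682/71349 -2171146/23783 3681626/71349]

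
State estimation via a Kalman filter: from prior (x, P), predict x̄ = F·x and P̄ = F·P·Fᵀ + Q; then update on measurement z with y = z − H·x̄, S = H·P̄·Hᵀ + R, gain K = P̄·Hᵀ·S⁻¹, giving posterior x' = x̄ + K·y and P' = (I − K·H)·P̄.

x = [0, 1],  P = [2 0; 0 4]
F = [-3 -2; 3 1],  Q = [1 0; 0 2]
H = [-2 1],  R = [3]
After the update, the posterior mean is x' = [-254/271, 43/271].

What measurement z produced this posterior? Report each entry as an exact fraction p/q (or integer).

z = [2]

x̄ = F·x = [-2, 1]
P̄ = F·P·Fᵀ + Q = [35 -26; -26 24]
S = H·P̄·Hᵀ + R = [271]
K = P̄·Hᵀ·S⁻¹ = [-96/271; 76/271]
x' − x̄ = [288/271, -228/271] = K·y
y = (KᵀK)⁻¹·Kᵀ·(x' − x̄) = [-3]
z = y + H·x̄ = [-3] + [5] = [2]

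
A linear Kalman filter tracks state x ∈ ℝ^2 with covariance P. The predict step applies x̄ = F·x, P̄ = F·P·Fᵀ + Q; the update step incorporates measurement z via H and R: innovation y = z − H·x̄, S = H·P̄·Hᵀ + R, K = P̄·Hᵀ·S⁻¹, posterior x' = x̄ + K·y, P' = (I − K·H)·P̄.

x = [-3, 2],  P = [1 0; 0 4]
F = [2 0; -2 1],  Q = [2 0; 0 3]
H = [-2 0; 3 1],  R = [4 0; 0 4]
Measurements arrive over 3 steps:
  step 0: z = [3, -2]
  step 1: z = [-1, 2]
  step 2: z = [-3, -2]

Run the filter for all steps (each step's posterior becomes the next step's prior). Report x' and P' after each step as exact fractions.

step 0: x' = [-269/119, 597/119], P' = [74/119 -166/119; -166/119 694/119]
step 1: x' = [-6145/11371, 45001/11371], P' = [7846/11371 -19642/11371; -19642/11371 82274/11371]
step 2: x' = [571901/1189643, -2153765/1189643], P' = [854694/1189643 -2197242/1189643; -2197242/1189643 9201826/1189643]

step 0: x̄ = F·x = [-6, 8]
step 0: P̄ = F·P·Fᵀ + Q = [6 -4; -4 11]
step 0: y = z − H·x̄ = [-9, 8]
step 0: S = H·P̄·Hᵀ + R = [28 -28; -28 45]
step 0: K = P̄·Hᵀ·S⁻¹ = [-37/119 2/17; 83/119 7/17]
step 0: x' = x̄ + K·y = [-269/119, 597/119]
step 0: P' = (I − K·H)·P̄ = [74/119 -166/119; -166/119 694/119]
step 1: x̄ = F·x = [-538/119, 1135/119]
step 1: P̄ = F·P·Fᵀ + Q = [534/119 -628/119; -628/119 2011/119]
step 1: y = z − H·x̄ = [-1195/119, 717/119]
step 1: S = H·P̄·Hᵀ + R = [2612/119 -1948/119; -1948/119 3525/119]
step 1: K = P̄·Hᵀ·S⁻¹ = [-3923/11371 974/11371; 9821/11371 5837/11371]
step 1: x' = x̄ + K·y = [-6145/11371, 45001/11371]
step 1: P' = (I − K·H)·P̄ = [7846/11371 -19642/11371; -19642/11371 82274/11371]
step 2: x̄ = F·x = [-12290/11371, 57291/11371]
step 2: P̄ = F·P·Fᵀ + Q = [54126/11371 -70668/11371; -70668/11371 226339/11371]
step 2: y = z − H·x̄ = [-58693/11371, -43163/11371]
step 2: S = H·P̄·Hᵀ + R = [261988/11371 -183420/11371; -183420/11371 334949/11371]
step 2: K = P̄·Hᵀ·S⁻¹ = [-427347/1189643 91710/1189643; 1098621/1189643 652525/1189643]
step 2: x' = x̄ + K·y = [571901/1189643, -2153765/1189643]
step 2: P' = (I − K·H)·P̄ = [854694/1189643 -2197242/1189643; -2197242/1189643 9201826/1189643]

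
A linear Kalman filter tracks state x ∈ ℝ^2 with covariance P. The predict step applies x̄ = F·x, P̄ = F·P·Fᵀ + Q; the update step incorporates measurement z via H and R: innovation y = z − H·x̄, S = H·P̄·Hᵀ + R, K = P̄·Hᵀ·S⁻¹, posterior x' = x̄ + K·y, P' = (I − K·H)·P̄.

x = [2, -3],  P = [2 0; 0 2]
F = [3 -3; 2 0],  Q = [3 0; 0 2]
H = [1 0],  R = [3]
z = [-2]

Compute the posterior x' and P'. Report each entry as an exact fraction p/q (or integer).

x̄ = F·x = [15, 4]
P̄ = F·P·Fᵀ + Q = [39 12; 12 10]
y = z − H·x̄ = [-17]
S = H·P̄·Hᵀ + R = [42]
K = P̄·Hᵀ·S⁻¹ = [13/14; 2/7]
x' = x̄ + K·y = [-11/14, -6/7]
P' = (I − K·H)·P̄ = [39/14 6/7; 6/7 46/7]

x' = [-11/14, -6/7]
P' = [39/14 6/7; 6/7 46/7]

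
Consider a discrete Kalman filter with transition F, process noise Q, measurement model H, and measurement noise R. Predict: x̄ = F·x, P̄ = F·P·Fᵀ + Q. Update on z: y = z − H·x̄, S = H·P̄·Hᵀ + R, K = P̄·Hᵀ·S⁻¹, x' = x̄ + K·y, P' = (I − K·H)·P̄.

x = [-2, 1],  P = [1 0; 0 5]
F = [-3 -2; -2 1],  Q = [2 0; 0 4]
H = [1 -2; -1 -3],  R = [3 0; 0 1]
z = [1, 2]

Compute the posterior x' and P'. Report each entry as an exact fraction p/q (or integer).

x' = [-321/3383, -1950/3383]
P' = [4030/3383 -907/3383; -907/3383 529/3383]

x̄ = F·x = [4, 5]
P̄ = F·P·Fᵀ + Q = [31 -4; -4 13]
y = z − H·x̄ = [7, 21]
S = H·P̄·Hᵀ + R = [102 51; 51 125]
K = P̄·Hᵀ·S⁻¹ = [1948/3383 -77/199; -655/3383 -40/199]
x' = x̄ + K·y = [-321/3383, -1950/3383]
P' = (I − K·H)·P̄ = [4030/3383 -907/3383; -907/3383 529/3383]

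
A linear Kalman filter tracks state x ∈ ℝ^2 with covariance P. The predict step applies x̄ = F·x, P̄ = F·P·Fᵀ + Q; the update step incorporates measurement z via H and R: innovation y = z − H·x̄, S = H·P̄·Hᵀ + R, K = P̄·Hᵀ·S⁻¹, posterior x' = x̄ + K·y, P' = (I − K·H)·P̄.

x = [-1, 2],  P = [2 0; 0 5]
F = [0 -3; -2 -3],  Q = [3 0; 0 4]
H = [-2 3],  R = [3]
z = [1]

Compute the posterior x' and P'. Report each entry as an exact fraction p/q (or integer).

x' = [-323/56, -197/56]
P' = [2181/56 1467/56; 1467/56 1005/56]

x̄ = F·x = [-6, -4]
P̄ = F·P·Fᵀ + Q = [48 45; 45 57]
y = z − H·x̄ = [1]
S = H·P̄·Hᵀ + R = [168]
K = P̄·Hᵀ·S⁻¹ = [13/56; 27/56]
x' = x̄ + K·y = [-323/56, -197/56]
P' = (I − K·H)·P̄ = [2181/56 1467/56; 1467/56 1005/56]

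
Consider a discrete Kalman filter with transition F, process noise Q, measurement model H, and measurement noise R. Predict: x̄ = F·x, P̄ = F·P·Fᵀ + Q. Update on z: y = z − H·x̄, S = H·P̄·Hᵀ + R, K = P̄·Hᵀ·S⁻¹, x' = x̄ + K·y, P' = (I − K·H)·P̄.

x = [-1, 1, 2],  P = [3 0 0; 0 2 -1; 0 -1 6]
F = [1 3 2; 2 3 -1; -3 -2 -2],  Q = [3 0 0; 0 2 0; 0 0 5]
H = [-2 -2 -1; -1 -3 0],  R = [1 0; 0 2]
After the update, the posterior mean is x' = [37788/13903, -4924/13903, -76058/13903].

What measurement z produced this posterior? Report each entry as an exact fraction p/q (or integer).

z = [1, -2]

x̄ = F·x = [6, -1, -3]
P̄ = F·P·Fᵀ + Q = [36 9 -35; 9 44 -14; -35 -14 56]
S = H·P̄·Hᵀ + R = [253 331; 331 488]
K = P̄·Hᵀ·S⁻¹ = [-5987/13903 2266/13903; 1775/13903 -5221/13903; -4991/13903 5579/13903]
x' − x̄ = [-45630/13903, 8979/13903, -34349/13903] = K·y
y = (KᵀK)⁻¹·Kᵀ·(x' − x̄) = [8, 1]
z = y + H·x̄ = [8, 1] + [-7, -3] = [1, -2]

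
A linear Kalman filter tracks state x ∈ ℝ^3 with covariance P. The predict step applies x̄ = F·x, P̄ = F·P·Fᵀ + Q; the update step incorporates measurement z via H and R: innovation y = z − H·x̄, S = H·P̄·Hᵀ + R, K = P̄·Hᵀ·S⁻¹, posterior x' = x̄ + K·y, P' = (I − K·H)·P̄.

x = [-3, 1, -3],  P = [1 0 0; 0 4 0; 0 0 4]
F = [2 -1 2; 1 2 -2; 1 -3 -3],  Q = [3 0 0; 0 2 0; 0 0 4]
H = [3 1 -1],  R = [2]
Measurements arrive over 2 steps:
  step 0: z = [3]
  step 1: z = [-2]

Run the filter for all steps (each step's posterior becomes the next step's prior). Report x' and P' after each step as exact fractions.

step 0: x' = [-919/283, 135/283, -3391/283], P' = [2880/283 -4018/283 4484/283; -4018/283 8881/283 -3109/283; 4484/283 -3109/283 10555/283]
step 1: x' = [606575/143246, -312189/143246, 5410499/429738], P' = [5667161/71623 -5664799/71623 11286507/71623; -5664799/71623 5961885/71623 -10998485/71623; 11286507/71623 -10998485/71623 68663051/214869]

step 0: x̄ = F·x = [-13, 5, 3]
step 0: P̄ = F·P·Fᵀ + Q = [27 -22 -10; -22 35 1; -10 1 77]
step 0: y = z − H·x̄ = [40]
step 0: S = H·P̄·Hᵀ + R = [283]
step 0: K = P̄·Hᵀ·S⁻¹ = [69/283; -32/283; -106/283]
step 0: x' = x̄ + K·y = [-919/283, 135/283, -3391/283]
step 0: P' = (I − K·H)·P̄ = [2880/283 -4018/283 4484/283; -4018/283 8881/283 -3109/283; 4484/283 -3109/283 10555/283]
step 1: x̄ = F·x = [-8755/283, 6133/283, 8849/283]
step 1: P̄ = F·P·Fᵀ + Q = [127850/283 -93898/283 -11410/283; -93898/283 72054/283 -5478/283; -11410/283 -5478/283 120178/283]
step 1: y = z − H·x̄ = [28415/283]
step 1: S = H·P̄·Hᵀ + R = [859476/283]
step 1: K = P̄·Hᵀ·S⁻¹ = [50177/143246; -34027/143246; -79943/429738]
step 1: x' = x̄ + K·y = [606575/143246, -312189/143246, 5410499/429738]
step 1: P' = (I − K·H)·P̄ = [5667161/71623 -5664799/71623 11286507/71623; -5664799/71623 5961885/71623 -10998485/71623; 11286507/71623 -10998485/71623 68663051/214869]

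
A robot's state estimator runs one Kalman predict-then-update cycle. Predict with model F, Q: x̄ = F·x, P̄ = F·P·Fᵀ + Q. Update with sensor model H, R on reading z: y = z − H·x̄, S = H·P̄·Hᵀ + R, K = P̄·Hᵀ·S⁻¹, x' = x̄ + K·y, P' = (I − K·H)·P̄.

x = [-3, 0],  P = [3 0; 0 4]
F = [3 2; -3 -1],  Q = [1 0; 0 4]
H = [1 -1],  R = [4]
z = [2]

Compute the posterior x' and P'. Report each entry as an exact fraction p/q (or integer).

x' = [203/153, -23/153]
P' = [491/153 175/153; 175/153 455/153]

x̄ = F·x = [-9, 9]
P̄ = F·P·Fᵀ + Q = [44 -35; -35 35]
y = z − H·x̄ = [20]
S = H·P̄·Hᵀ + R = [153]
K = P̄·Hᵀ·S⁻¹ = [79/153; -70/153]
x' = x̄ + K·y = [203/153, -23/153]
P' = (I − K·H)·P̄ = [491/153 175/153; 175/153 455/153]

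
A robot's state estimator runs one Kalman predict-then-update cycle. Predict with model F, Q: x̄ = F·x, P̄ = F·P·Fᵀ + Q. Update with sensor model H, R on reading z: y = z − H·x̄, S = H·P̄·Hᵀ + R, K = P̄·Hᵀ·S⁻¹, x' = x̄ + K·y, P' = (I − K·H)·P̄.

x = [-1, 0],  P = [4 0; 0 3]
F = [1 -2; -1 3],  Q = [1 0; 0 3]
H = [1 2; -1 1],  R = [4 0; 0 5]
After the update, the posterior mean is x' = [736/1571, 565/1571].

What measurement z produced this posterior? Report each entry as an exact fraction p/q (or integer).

x̄ = F·x = [-1, 1]
P̄ = F·P·Fᵀ + Q = [17 -22; -22 34]
S = H·P̄·Hᵀ + R = [69 73; 73 100]
K = P̄·Hᵀ·S⁻¹ = [147/1571 -720/1571; 512/1571 506/1571]
x' − x̄ = [2307/1571, -1006/1571] = K·y
y = (KᵀK)⁻¹·Kᵀ·(x' − x̄) = [1, -3]
z = y + H·x̄ = [1, -3] + [1, 2] = [2, -1]

z = [2, -1]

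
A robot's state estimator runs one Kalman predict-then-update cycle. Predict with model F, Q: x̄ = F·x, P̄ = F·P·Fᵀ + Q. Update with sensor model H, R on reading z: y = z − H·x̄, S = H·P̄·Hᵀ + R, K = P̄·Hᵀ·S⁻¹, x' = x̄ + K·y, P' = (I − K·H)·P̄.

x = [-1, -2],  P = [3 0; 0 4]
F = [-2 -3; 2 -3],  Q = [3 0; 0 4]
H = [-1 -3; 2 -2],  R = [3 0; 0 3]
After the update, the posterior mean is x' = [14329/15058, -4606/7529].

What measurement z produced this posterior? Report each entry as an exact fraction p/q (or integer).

z = [1, 3]

x̄ = F·x = [8, 4]
P̄ = F·P·Fᵀ + Q = [51 24; 24 52]
S = H·P̄·Hᵀ + R = [666 114; 114 223]
K = P̄·Hᵀ·S⁻¹ = [-11195/45174 2777/7529; -5626/22587 -932/7529]
x' − x̄ = [-106135/15058, -34722/7529] = K·y
y = (KᵀK)⁻¹·Kᵀ·(x' − x̄) = [21, -5]
z = y + H·x̄ = [21, -5] + [-20, 8] = [1, 3]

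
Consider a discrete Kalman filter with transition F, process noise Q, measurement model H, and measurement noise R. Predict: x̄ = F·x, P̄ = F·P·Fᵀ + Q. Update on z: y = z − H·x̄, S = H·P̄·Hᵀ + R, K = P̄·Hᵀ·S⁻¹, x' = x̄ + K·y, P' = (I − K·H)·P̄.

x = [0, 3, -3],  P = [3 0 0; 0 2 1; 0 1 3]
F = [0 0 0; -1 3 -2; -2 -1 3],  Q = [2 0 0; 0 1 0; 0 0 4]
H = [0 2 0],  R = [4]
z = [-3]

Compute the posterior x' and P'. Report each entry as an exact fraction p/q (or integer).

x̄ = F·x = [0, 15, -12]
P̄ = F·P·Fᵀ + Q = [2 0 0; 0 22 -7; 0 -7 39]
y = z − H·x̄ = [-33]
S = H·P̄·Hᵀ + R = [92]
K = P̄·Hᵀ·S⁻¹ = [0; 11/23; -7/46]
x' = x̄ + K·y = [0, -18/23, -321/46]
P' = (I − K·H)·P̄ = [2 0 0; 0 22/23 -7/23; 0 -7/23 848/23]

x' = [0, -18/23, -321/46]
P' = [2 0 0; 0 22/23 -7/23; 0 -7/23 848/23]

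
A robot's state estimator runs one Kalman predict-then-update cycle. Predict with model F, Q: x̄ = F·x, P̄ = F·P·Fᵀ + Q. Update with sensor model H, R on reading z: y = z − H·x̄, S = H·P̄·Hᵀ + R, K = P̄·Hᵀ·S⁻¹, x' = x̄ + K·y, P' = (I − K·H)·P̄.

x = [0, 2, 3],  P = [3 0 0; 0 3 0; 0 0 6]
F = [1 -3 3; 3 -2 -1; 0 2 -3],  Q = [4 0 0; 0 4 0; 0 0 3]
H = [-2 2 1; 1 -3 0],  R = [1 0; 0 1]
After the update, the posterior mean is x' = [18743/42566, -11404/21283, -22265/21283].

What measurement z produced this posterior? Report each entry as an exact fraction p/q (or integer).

z = [-3, 2]

x̄ = F·x = [3, -7, -5]
P̄ = F·P·Fᵀ + Q = [88 9 -72; 9 49 6; -72 6 69]
S = H·P̄·Hᵀ + R = [858 -488; -488 476]
K = P̄·Hᵀ·S⁻¹ = [-9964/21283 -29951/85132; -3301/21283 -19109/42566; 15795/42566 8145/42566]
x' − x̄ = [-108955/42566, 137577/21283, 84150/21283] = K·y
y = (KᵀK)⁻¹·Kᵀ·(x' − x̄) = [22, -22]
z = y + H·x̄ = [22, -22] + [-25, 24] = [-3, 2]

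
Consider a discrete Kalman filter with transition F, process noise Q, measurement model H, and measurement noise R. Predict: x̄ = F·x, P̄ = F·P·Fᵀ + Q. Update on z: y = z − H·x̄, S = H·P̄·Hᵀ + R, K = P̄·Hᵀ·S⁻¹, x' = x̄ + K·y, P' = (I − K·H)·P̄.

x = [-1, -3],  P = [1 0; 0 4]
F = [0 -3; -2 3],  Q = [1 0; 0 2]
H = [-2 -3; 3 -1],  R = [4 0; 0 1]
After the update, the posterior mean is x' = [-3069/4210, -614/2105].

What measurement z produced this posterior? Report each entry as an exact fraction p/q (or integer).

z = [3, -2]

x̄ = F·x = [9, -7]
P̄ = F·P·Fᵀ + Q = [37 -36; -36 42]
S = H·P̄·Hᵀ + R = [98 156; 156 592]
K = P̄·Hᵀ·S⁻¹ = [-701/8420 4551/16840; -1071/4210 -1569/8420]
x' − x̄ = [-40959/4210, 14121/2105] = K·y
y = (KᵀK)⁻¹·Kᵀ·(x' − x̄) = [0, -36]
z = y + H·x̄ = [0, -36] + [3, 34] = [3, -2]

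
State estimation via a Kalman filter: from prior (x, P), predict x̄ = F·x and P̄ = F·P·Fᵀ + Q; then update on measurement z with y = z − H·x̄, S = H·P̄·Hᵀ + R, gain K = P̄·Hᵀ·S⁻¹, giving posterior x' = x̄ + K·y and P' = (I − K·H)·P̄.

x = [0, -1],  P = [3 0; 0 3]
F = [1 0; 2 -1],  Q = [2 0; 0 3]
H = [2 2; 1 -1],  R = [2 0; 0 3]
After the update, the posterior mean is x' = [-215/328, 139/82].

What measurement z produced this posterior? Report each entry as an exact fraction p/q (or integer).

z = [2, -3]

x̄ = F·x = [0, 1]
P̄ = F·P·Fᵀ + Q = [5 6; 6 18]
S = H·P̄·Hᵀ + R = [142 -26; -26 14]
K = P̄·Hᵀ·S⁻¹ = [141/656 215/656; 45/164 -57/164]
x' − x̄ = [-215/328, 57/82] = K·y
y = (KᵀK)⁻¹·Kᵀ·(x' − x̄) = [0, -2]
z = y + H·x̄ = [0, -2] + [2, -1] = [2, -3]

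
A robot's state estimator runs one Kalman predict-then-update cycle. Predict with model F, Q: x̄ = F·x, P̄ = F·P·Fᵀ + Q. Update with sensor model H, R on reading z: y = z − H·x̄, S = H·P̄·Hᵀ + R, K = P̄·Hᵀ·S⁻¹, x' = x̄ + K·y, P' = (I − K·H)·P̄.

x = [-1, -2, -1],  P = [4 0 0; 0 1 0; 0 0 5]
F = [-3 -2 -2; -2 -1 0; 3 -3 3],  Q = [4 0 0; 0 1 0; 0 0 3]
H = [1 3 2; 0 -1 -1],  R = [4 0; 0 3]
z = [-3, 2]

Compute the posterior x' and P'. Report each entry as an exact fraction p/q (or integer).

x' = [27723/8951, -9316/8951, -11070/8951]
P' = [79424/8951 8244/8951 -42042/8951; 8244/8951 31728/8951 -45636/8951; -42042/8951 -45636/8951 84003/8951]

x̄ = F·x = [9, 4, 0]
P̄ = F·P·Fᵀ + Q = [64 26 -60; 26 18 -21; -60 -21 93]
y = z − H·x̄ = [-24, 6]
S = H·P̄·Hᵀ + R = [266 -101; -101 72]
K = P̄·Hᵀ·S⁻¹ = [5018/8951 11266/8951; 3039/8951 4636/8951; -2736/8951 -12789/8951]
x' = x̄ + K·y = [27723/8951, -9316/8951, -11070/8951]
P' = (I − K·H)·P̄ = [79424/8951 8244/8951 -42042/8951; 8244/8951 31728/8951 -45636/8951; -42042/8951 -45636/8951 84003/8951]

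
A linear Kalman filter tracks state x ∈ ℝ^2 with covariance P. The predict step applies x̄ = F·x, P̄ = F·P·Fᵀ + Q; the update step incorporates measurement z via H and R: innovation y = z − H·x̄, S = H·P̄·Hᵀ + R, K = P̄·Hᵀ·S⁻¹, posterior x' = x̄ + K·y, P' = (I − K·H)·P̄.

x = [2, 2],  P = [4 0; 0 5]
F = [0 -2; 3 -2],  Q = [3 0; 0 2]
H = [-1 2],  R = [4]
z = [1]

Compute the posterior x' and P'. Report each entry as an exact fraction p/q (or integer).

x' = [-835/179, -314/179]
P' = [3828/179 1948/179; 1948/179 1166/179]

x̄ = F·x = [-4, 2]
P̄ = F·P·Fᵀ + Q = [23 20; 20 58]
y = z − H·x̄ = [-7]
S = H·P̄·Hᵀ + R = [179]
K = P̄·Hᵀ·S⁻¹ = [17/179; 96/179]
x' = x̄ + K·y = [-835/179, -314/179]
P' = (I − K·H)·P̄ = [3828/179 1948/179; 1948/179 1166/179]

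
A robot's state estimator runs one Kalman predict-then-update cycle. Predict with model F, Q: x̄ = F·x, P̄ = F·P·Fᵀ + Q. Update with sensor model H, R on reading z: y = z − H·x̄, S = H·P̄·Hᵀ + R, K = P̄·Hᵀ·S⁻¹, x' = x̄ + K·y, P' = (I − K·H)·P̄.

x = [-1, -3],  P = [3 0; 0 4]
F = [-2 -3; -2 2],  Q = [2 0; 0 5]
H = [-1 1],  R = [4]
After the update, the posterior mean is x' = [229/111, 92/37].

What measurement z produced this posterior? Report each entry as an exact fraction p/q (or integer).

x̄ = F·x = [11, -4]
P̄ = F·P·Fᵀ + Q = [50 -12; -12 33]
S = H·P̄·Hᵀ + R = [111]
K = P̄·Hᵀ·S⁻¹ = [-62/111; 15/37]
x' − x̄ = [-992/111, 240/37] = K·y
y = (KᵀK)⁻¹·Kᵀ·(x' − x̄) = [16]
z = y + H·x̄ = [16] + [-15] = [1]

z = [1]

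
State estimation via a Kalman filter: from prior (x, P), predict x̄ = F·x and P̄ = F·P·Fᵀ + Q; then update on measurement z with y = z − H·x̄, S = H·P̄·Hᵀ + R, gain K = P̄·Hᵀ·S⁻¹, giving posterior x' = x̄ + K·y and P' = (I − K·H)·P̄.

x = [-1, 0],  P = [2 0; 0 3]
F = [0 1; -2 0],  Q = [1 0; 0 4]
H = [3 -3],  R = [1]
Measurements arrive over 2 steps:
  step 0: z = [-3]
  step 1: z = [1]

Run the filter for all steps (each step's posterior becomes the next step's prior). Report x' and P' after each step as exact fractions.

step 0: x' = [36/145, 182/145], P' = [436/145 432/145; 432/145 444/145]
step 1: x' = [34061/41914, 9942/20957], P' = [39217/41914 18882/20957; 18882/20957 20476/20957]

step 0: x̄ = F·x = [0, 2]
step 0: P̄ = F·P·Fᵀ + Q = [4 0; 0 12]
step 0: y = z − H·x̄ = [3]
step 0: S = H·P̄·Hᵀ + R = [145]
step 0: K = P̄·Hᵀ·S⁻¹ = [12/145; -36/145]
step 0: x' = x̄ + K·y = [36/145, 182/145]
step 0: P' = (I − K·H)·P̄ = [436/145 432/145; 432/145 444/145]
step 1: x̄ = F·x = [182/145, -72/145]
step 1: P̄ = F·P·Fᵀ + Q = [589/145 -864/145; -864/145 2324/145]
step 1: y = z − H·x̄ = [-617/145]
step 1: S = H·P̄·Hᵀ + R = [41914/145]
step 1: K = P̄·Hᵀ·S⁻¹ = [4359/41914; -4782/20957]
step 1: x' = x̄ + K·y = [34061/41914, 9942/20957]
step 1: P' = (I − K·H)·P̄ = [39217/41914 18882/20957; 18882/20957 20476/20957]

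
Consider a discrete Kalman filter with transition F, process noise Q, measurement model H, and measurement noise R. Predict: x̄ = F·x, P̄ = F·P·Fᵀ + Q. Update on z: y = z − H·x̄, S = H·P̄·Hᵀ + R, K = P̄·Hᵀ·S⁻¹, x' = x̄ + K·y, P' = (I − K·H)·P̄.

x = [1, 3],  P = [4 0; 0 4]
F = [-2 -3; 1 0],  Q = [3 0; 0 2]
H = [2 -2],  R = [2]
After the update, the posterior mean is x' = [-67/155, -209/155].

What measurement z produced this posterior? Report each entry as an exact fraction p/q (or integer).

z = [2]

x̄ = F·x = [-11, 1]
P̄ = F·P·Fᵀ + Q = [55 -8; -8 6]
S = H·P̄·Hᵀ + R = [310]
K = P̄·Hᵀ·S⁻¹ = [63/155; -14/155]
x' − x̄ = [1638/155, -364/155] = K·y
y = (KᵀK)⁻¹·Kᵀ·(x' − x̄) = [26]
z = y + H·x̄ = [26] + [-24] = [2]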